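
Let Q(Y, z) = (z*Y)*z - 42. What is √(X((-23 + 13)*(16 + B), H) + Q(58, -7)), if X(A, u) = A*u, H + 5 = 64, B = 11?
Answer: I*√13130 ≈ 114.59*I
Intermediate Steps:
H = 59 (H = -5 + 64 = 59)
Q(Y, z) = -42 + Y*z² (Q(Y, z) = (Y*z)*z - 42 = Y*z² - 42 = -42 + Y*z²)
√(X((-23 + 13)*(16 + B), H) + Q(58, -7)) = √(((-23 + 13)*(16 + 11))*59 + (-42 + 58*(-7)²)) = √(-10*27*59 + (-42 + 58*49)) = √(-270*59 + (-42 + 2842)) = √(-15930 + 2800) = √(-13130) = I*√13130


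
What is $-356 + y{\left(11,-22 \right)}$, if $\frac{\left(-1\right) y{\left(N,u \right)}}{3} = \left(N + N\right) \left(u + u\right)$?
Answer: $2548$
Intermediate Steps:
$y{\left(N,u \right)} = - 12 N u$ ($y{\left(N,u \right)} = - 3 \left(N + N\right) \left(u + u\right) = - 3 \cdot 2 N 2 u = - 3 \cdot 4 N u = - 12 N u$)
$-356 + y{\left(11,-22 \right)} = -356 - 132 \left(-22\right) = -356 + 2904 = 2548$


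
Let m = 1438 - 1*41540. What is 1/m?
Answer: -1/40102 ≈ -2.4936e-5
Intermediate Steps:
m = -40102 (m = 1438 - 41540 = -40102)
1/m = 1/(-40102) = -1/40102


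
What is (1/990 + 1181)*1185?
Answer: 92366089/66 ≈ 1.3995e+6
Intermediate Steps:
(1/990 + 1181)*1185 = (1169191/990)*1185 = 92366089/66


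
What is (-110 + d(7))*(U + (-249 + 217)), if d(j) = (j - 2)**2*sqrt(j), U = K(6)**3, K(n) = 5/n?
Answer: 373285/108 - 169675*sqrt(7)/216 ≈ 1378.0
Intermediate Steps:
U = 125/216 (U = (5/6)**3 = 125/216 ≈ 0.57870)
d(j) = sqrt(j)*(-2 + j)**2 (d(j) = (-2 + j)**2*sqrt(j) = sqrt(j)*(-2 + j)**2)
(-110 + d(7))*(U + (-249 + 217)) = (-110 + sqrt(7)*(-2 + 7)**2)*(125/216 + (-249 + 217)) = (-110 + sqrt(7)*5**2)*(125/216 - 32) = (-110 + sqrt(7)*25)*(-6787/216) = (-110 + 25*sqrt(7))*(-6787/216) = 373285/108 - 169675*sqrt(7)/216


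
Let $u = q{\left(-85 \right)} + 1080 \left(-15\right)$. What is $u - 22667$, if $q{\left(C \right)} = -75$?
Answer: $-38942$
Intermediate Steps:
$u = -16275$ ($u = -75 + 1080 \left(-15\right) = -75 - 16200 = -16275$)
$u - 22667 = -16275 - 22667 = -38942$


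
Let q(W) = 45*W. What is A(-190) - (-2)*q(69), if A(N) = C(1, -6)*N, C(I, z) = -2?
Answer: 6590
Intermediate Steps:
A(N) = -2*N
A(-190) - (-2)*q(69) = -2*(-190) - (-2)*45*69 = 380 - (-2)*3105 = 380 - 1*(-6210) = 380 + 6210 = 6590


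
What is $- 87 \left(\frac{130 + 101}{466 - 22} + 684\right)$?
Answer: $- \frac{8813883}{148} \approx -59553.0$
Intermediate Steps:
$- 87 \left(\frac{130 + 101}{466 - 22} + 684\right) = - 87 \left(\frac{231}{444} + 684\right) = - 87 \left(231 \cdot \frac{1}{444} + 684\right) = - 87 \left(\frac{77}{148} + 684\right) = \left(-87\right) \frac{101309}{148} = - \frac{8813883}{148}$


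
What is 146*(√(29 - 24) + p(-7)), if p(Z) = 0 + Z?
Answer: -1022 + 146*√5 ≈ -695.53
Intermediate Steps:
p(Z) = Z
146*(√(29 - 24) + p(-7)) = 146*(√(29 - 24) - 7) = 146*(√5 - 7) = 146*(-7 + √5) = -1022 + 146*√5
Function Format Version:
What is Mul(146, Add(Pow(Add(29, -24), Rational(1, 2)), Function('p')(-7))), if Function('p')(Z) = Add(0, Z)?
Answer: Add(-1022, Mul(146, Pow(5, Rational(1, 2)))) ≈ -695.53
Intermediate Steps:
Function('p')(Z) = Z
Mul(146, Add(Pow(Add(29, -24), Rational(1, 2)), Function('p')(-7))) = Mul(146, Add(Pow(Add(29, -24), Rational(1, 2)), -7)) = Mul(146, Add(Pow(5, Rational(1, 2)), -7)) = Mul(146, Add(-7, Pow(5, Rational(1, 2)))) = Add(-1022, Mul(146, Pow(5, Rational(1, 2))))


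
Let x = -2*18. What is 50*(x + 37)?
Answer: 50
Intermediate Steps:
x = -36
50*(x + 37) = 50*(-36 + 37) = 50*1 = 50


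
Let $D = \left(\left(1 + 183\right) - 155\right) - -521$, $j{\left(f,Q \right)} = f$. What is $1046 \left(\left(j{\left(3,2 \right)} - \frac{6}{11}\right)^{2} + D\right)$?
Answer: $\frac{70373834}{121} \approx 5.816 \cdot 10^{5}$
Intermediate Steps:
$D = 550$ ($D = \left(184 - 155\right) + 521 = 29 + 521 = 550$)
$1046 \left(\left(j{\left(3,2 \right)} - \frac{6}{11}\right)^{2} + D\right) = 1046 \left(\left(3 - \frac{6}{11}\right)^{2} + 550\right) = 1046 \left(\left(\frac{27}{11}\right)^{2} + 550\right) = 1046 \left(\frac{729}{121} + 550\right) = 1046 \cdot \frac{67279}{121} = \frac{70373834}{121}$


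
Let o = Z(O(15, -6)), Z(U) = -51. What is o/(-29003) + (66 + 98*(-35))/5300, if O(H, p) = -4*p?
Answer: -24323948/38428975 ≈ -0.63296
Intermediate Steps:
o = -51
o/(-29003) + (66 + 98*(-35))/5300 = -51/(-29003) + (66 + 98*(-35))/5300 = -51*(-1/29003) + (66 - 3430)*(1/5300) = 51/29003 - 3364*1/5300 = 51/29003 - 841/1325 = -24323948/38428975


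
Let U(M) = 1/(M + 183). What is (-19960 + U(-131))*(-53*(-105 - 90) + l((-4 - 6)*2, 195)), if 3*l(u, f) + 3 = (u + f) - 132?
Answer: -10740731785/52 ≈ -2.0655e+8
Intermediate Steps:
l(u, f) = -45 + f/3 + u/3 (l(u, f) = -1 + ((u + f) - 132)/3 = -1 + ((f + u) - 132)/3 = -1 + (-132 + f + u)/3 = -1 + (-44 + f/3 + u/3) = -45 + f/3 + u/3)
U(M) = 1/(183 + M)
(-19960 + U(-131))*(-53*(-105 - 90) + l((-4 - 6)*2, 195)) = (-19960 + 1/(183 - 131))*(-53*(-105 - 90) + (-45 + (⅓)*195 + ((-4 - 6)*2)/3)) = (-19960 + 1/52)*(-53*(-195) + (-45 + 65 + (-10*2)/3)) = (-19960 + 1/52)*(10335 + (-45 + 65 + (⅓)*(-20))) = -1037919*(10335 + (-45 + 65 - 20/3))/52 = -1037919*(10335 + 40/3)/52 = -1037919/52*31045/3 = -10740731785/52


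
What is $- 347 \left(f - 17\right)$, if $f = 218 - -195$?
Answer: $-137412$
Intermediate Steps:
$f = 413$ ($f = 218 + 195 = 413$)
$- 347 \left(f - 17\right) = - 347 \left(413 - 17\right) = \left(-347\right) 396 = -137412$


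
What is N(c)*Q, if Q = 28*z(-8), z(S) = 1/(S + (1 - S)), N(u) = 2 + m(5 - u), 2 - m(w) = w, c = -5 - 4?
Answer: -280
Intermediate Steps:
c = -9
m(w) = 2 - w
N(u) = -1 + u (N(u) = 2 + (2 - (5 - u)) = 2 + (2 + (-5 + u)) = 2 + (-3 + u) = -1 + u)
z(S) = 1 (z(S) = 1/1 = 1)
Q = 28 (Q = 28*1 = 28)
N(c)*Q = (-1 - 9)*28 = -10*28 = -280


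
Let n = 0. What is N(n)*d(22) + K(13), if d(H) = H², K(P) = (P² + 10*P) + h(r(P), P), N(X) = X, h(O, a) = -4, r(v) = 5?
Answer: 295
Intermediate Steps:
K(P) = -4 + P² + 10*P (K(P) = (P² + 10*P) - 4 = -4 + P² + 10*P)
N(n)*d(22) + K(13) = 0*22² + (-4 + 13² + 10*13) = 0*484 + (-4 + 169 + 130) = 0 + 295 = 295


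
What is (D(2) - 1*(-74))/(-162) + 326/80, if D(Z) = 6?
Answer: 11603/3240 ≈ 3.5812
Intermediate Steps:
(D(2) - 1*(-74))/(-162) + 326/80 = (6 - 1*(-74))/(-162) + 326/80 = (6 + 74)*(-1/162) + 326*(1/80) = 80*(-1/162) + 163/40 = -40/81 + 163/40 = 11603/3240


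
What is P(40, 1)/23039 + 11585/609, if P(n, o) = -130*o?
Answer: 38118235/2004393 ≈ 19.017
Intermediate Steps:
P(40, 1)/23039 + 11585/609 = -130*1/23039 + 11585/609 = -130*1/23039 + 11585*(1/609) = -130/23039 + 1655/87 = 38118235/2004393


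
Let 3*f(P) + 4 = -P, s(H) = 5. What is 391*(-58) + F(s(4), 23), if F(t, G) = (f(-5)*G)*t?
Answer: -67919/3 ≈ -22640.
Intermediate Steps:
f(P) = -4/3 - P/3 (f(P) = -4/3 + (-P)/3 = -4/3 - P/3)
F(t, G) = G*t/3 (F(t, G) = ((-4/3 - ⅓*(-5))*G)*t = ((-4/3 + 5/3)*G)*t = (G/3)*t = G*t/3)
391*(-58) + F(s(4), 23) = 391*(-58) + (⅓)*23*5 = -22678 + 115/3 = -67919/3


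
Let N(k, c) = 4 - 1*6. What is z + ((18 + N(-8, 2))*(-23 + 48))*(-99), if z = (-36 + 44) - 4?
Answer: -39596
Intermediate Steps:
N(k, c) = -2 (N(k, c) = 4 - 6 = -2)
z = 4 (z = 8 - 4 = 4)
z + ((18 + N(-8, 2))*(-23 + 48))*(-99) = 4 + ((18 - 2)*(-23 + 48))*(-99) = 4 + (16*25)*(-99) = 4 + 400*(-99) = 4 - 39600 = -39596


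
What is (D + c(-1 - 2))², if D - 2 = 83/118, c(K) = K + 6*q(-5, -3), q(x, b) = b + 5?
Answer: 1907161/13924 ≈ 136.97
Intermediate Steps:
q(x, b) = 5 + b
c(K) = 12 + K (c(K) = K + 6*(5 - 3) = K + 6*2 = K + 12 = 12 + K)
D = 319/118 (D = 2 + 83/118 = 319/118 ≈ 2.7034)
(D + c(-1 - 2))² = (319/118 + (12 + (-1 - 2)))² = (319/118 + (12 - 3))² = (319/118 + 9)² = (1381/118)² = 1907161/13924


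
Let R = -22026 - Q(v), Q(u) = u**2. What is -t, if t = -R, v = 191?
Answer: -58507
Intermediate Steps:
R = -58507 (R = -22026 - 1*191**2 = -22026 - 1*36481 = -22026 - 36481 = -58507)
t = 58507 (t = -1*(-58507) = 58507)
-t = -1*58507 = -58507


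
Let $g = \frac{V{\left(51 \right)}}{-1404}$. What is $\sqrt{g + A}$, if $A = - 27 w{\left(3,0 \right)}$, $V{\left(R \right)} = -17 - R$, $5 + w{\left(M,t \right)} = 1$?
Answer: $\frac{5 \sqrt{59163}}{117} \approx 10.395$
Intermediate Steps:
$w{\left(M,t \right)} = -4$ ($w{\left(M,t \right)} = -5 + 1 = -4$)
$g = \frac{17}{351}$ ($g = \frac{-17 - 51}{-1404} = \left(-17 - 51\right) \left(- \frac{1}{1404}\right) = \left(-68\right) \left(- \frac{1}{1404}\right) = \frac{17}{351} \approx 0.048433$)
$A = 108$ ($A = \left(-27\right) \left(-4\right) = 108$)
$\sqrt{g + A} = \sqrt{\frac{17}{351} + 108} = \sqrt{\frac{37925}{351}} = \frac{5 \sqrt{59163}}{117}$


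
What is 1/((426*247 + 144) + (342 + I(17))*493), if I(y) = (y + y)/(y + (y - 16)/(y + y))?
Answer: 579/159199696 ≈ 3.6369e-6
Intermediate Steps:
I(y) = 2*y/(y + (-16 + y)/(2*y)) (I(y) = (2*y)/(y + (-16 + y)/((2*y))) = (2*y)/(y + (-16 + y)*(1/(2*y))) = (2*y)/(y + (-16 + y)/(2*y)) = 2*y/(y + (-16 + y)/(2*y)))
1/((426*247 + 144) + (342 + I(17))*493) = 1/((426*247 + 144) + (342 + 4*17²/(-16 + 17 + 2*17²))*493) = 1/((105222 + 144) + (342 + 4*289/(-16 + 17 + 2*289))*493) = 1/(105366 + (342 + 4*289/(-16 + 17 + 578))*493) = 1/(105366 + (342 + 4*289/579)*493) = 1/(105366 + (342 + 4*289*(1/579))*493) = 1/(105366 + (342 + 1156/579)*493) = 1/(105366 + (199174/579)*493) = 1/(105366 + 98192782/579) = 1/(159199696/579) = 579/159199696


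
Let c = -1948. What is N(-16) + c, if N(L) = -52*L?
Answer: -1116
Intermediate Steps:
N(-16) + c = -52*(-16) - 1948 = 832 - 1948 = -1116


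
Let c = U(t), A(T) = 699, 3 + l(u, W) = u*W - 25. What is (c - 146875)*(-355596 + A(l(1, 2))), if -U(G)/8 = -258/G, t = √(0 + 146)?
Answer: 52125496875 - 366253704*√146/73 ≈ 5.2065e+10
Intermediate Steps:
l(u, W) = -28 + W*u (l(u, W) = -3 + (u*W - 25) = -3 + (W*u - 25) = -3 + (-25 + W*u) = -28 + W*u)
t = √146 ≈ 12.083
U(G) = 2064/G (U(G) = -(-2064)/G = 2064/G)
c = 1032*√146/73 (c = 2064/(√146) = 2064*(√146/146) = 1032*√146/73 ≈ 170.82)
(c - 146875)*(-355596 + A(l(1, 2))) = (1032*√146/73 - 146875)*(-355596 + 699) = (-146875 + 1032*√146/73)*(-354897) = 52125496875 - 366253704*√146/73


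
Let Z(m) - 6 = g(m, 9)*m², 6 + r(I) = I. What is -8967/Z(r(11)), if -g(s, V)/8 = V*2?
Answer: 2989/1198 ≈ 2.4950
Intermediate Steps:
g(s, V) = -16*V (g(s, V) = -8*V*2 = -16*V)
r(I) = -6 + I
Z(m) = 6 - 144*m² (Z(m) = 6 + (-16*9)*m² = 6 - 144*m²)
-8967/Z(r(11)) = -8967/(6 - 144*(-6 + 11)²) = -8967/(6 - 144*5²) = -8967/(6 - 144*25) = -8967/(6 - 3600) = -8967/(-3594) = -8967*(-1/3594) = 2989/1198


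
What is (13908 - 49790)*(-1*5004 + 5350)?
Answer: -12415172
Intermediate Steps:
(13908 - 49790)*(-1*5004 + 5350) = -35882*(-5004 + 5350) = -35882*346 = -12415172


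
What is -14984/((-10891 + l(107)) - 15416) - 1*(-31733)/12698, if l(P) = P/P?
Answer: 73216795/23859542 ≈ 3.0687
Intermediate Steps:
l(P) = 1
-14984/((-10891 + l(107)) - 15416) - 1*(-31733)/12698 = -14984/((-10891 + 1) - 15416) - 1*(-31733)/12698 = -14984/(-10890 - 15416) + 31733*(1/12698) = -14984/(-26306) + 31733/12698 = -14984*(-1/26306) + 31733/12698 = 7492/13153 + 31733/12698 = 73216795/23859542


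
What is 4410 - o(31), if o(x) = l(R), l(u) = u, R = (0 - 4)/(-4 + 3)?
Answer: 4406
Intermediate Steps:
R = 4 (R = -4/(-1) = -4*(-1) = 4)
o(x) = 4
4410 - o(31) = 4410 - 1*4 = 4410 - 4 = 4406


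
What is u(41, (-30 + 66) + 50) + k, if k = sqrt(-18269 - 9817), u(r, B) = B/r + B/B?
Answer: 127/41 + I*sqrt(28086) ≈ 3.0976 + 167.59*I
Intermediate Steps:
u(r, B) = 1 + B/r (u(r, B) = B/r + 1 = 1 + B/r)
k = I*sqrt(28086) (k = sqrt(-28086) = I*sqrt(28086) ≈ 167.59*I)
u(41, (-30 + 66) + 50) + k = (((-30 + 66) + 50) + 41)/41 + I*sqrt(28086) = ((36 + 50) + 41)/41 + I*sqrt(28086) = (86 + 41)/41 + I*sqrt(28086) = (1/41)*127 + I*sqrt(28086) = 127/41 + I*sqrt(28086)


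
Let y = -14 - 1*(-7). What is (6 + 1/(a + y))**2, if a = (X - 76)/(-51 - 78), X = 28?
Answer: 2778889/81225 ≈ 34.212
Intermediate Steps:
y = -7 (y = -14 + 7 = -7)
a = 16/43 (a = (28 - 76)/(-51 - 78) = -48/(-129) = -48*(-1/129) = 16/43 ≈ 0.37209)
(6 + 1/(a + y))**2 = (6 + 1/(16/43 - 7))**2 = (6 + 1/(-285/43))**2 = (6 - 43/285)**2 = (1667/285)**2 = 2778889/81225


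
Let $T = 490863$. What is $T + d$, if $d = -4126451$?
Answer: $-3635588$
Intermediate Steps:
$T + d = 490863 - 4126451 = -3635588$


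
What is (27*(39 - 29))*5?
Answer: 1350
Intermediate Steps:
(27*(39 - 29))*5 = (27*10)*5 = 270*5 = 1350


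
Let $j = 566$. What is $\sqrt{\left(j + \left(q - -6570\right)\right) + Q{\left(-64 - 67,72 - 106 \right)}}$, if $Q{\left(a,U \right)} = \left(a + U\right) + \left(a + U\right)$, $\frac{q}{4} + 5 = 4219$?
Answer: $\sqrt{23662} \approx 153.82$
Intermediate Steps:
$q = 16856$ ($q = -20 + 4 \cdot 4219 = -20 + 16876 = 16856$)
$Q{\left(a,U \right)} = 2 U + 2 a$ ($Q{\left(a,U \right)} = \left(U + a\right) + \left(U + a\right) = 2 U + 2 a$)
$\sqrt{\left(j + \left(q - -6570\right)\right) + Q{\left(-64 - 67,72 - 106 \right)}} = \sqrt{\left(566 + \left(16856 - -6570\right)\right) + \left(2 \left(72 - 106\right) + 2 \left(-64 - 67\right)\right)} = \sqrt{\left(566 + \left(16856 + 6570\right)\right) + \left(2 \left(72 - 106\right) + 2 \left(-131\right)\right)} = \sqrt{\left(566 + 23426\right) + \left(2 \left(-34\right) - 262\right)} = \sqrt{23992 - 330} = \sqrt{23662}$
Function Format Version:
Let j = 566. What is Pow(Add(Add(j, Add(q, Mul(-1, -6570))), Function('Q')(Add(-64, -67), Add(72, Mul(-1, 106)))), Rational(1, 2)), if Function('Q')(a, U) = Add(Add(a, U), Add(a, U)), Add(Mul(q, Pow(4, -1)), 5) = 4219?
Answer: Pow(23662, Rational(1, 2)) ≈ 153.82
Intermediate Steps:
q = 16856 (q = Add(-20, Mul(4, 4219)) = Add(-20, 16876) = 16856)
Function('Q')(a, U) = Add(Mul(2, U), Mul(2, a)) (Function('Q')(a, U) = Add(Add(U, a), Add(U, a)) = Add(Mul(2, U), Mul(2, a)))
Pow(Add(Add(j, Add(q, Mul(-1, -6570))), Function('Q')(Add(-64, -67), Add(72, Mul(-1, 106)))), Rational(1, 2)) = Pow(Add(Add(566, Add(16856, Mul(-1, -6570))), Add(Mul(2, Add(72, Mul(-1, 106))), Mul(2, Add(-64, -67)))), Rational(1, 2)) = Pow(Add(Add(566, Add(16856, 6570)), Add(Mul(2, Add(72, -106)), Mul(2, -131))), Rational(1, 2)) = Pow(Add(Add(566, 23426), Add(Mul(2, -34), -262)), Rational(1, 2)) = Pow(Add(23992, Add(-68, -262)), Rational(1, 2)) = Pow(Add(23992, -330), Rational(1, 2)) = Pow(23662, Rational(1, 2))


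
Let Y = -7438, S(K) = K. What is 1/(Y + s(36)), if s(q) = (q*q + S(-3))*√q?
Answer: 1/320 ≈ 0.0031250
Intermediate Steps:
s(q) = √q*(-3 + q²) (s(q) = (q*q - 3)*√q = (q² - 3)*√q = (-3 + q²)*√q = √q*(-3 + q²))
1/(Y + s(36)) = 1/(-7438 + √36*(-3 + 36²)) = 1/(-7438 + 6*(-3 + 1296)) = 1/(-7438 + 6*1293) = 1/(-7438 + 7758) = 1/320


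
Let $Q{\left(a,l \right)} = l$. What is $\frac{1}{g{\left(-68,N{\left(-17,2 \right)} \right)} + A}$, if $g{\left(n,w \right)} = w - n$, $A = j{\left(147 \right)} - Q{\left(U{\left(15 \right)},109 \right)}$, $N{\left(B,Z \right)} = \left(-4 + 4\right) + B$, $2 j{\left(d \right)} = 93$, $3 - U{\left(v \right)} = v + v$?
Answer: $- \frac{2}{23} \approx -0.086957$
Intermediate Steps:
$U{\left(v \right)} = 3 - 2 v$ ($U{\left(v \right)} = 3 - \left(v + v\right) = 3 - 2 v$)
$j{\left(d \right)} = \frac{93}{2}$ ($j{\left(d \right)} = \frac{1}{2} \cdot 93 = \frac{93}{2}$)
$N{\left(B,Z \right)} = B$ ($N{\left(B,Z \right)} = 0 + B = B$)
$A = - \frac{125}{2}$ ($A = \frac{93}{2} - 109 = - \frac{125}{2} \approx -62.5$)
$\frac{1}{g{\left(-68,N{\left(-17,2 \right)} \right)} + A} = \frac{1}{\left(-17 - -68\right) - \frac{125}{2}} = \frac{1}{\left(-17 + 68\right) - \frac{125}{2}} = \frac{1}{51 - \frac{125}{2}} = \frac{1}{- \frac{23}{2}} = - \frac{2}{23}$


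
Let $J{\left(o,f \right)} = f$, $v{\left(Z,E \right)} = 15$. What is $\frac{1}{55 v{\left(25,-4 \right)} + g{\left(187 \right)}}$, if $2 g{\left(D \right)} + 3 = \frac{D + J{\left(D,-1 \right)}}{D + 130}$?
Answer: $\frac{634}{522285} \approx 0.0012139$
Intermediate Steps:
$g{\left(D \right)} = - \frac{3}{2} + \frac{-1 + D}{2 \left(130 + D\right)}$ ($g{\left(D \right)} = - \frac{3}{2} + \frac{\left(D - 1\right) \frac{1}{D + 130}}{2} = - \frac{3}{2} + \frac{\left(-1 + D\right) \frac{1}{130 + D}}{2} = - \frac{3}{2} + \frac{\frac{1}{130 + D} \left(-1 + D\right)}{2} = - \frac{3}{2} + \frac{-1 + D}{2 \left(130 + D\right)}$)
$\frac{1}{55 v{\left(25,-4 \right)} + g{\left(187 \right)}} = \frac{1}{55 \cdot 15 + \frac{- \frac{391}{2} - 187}{130 + 187}} = \frac{1}{825 + \frac{- \frac{391}{2} - 187}{317}} = \frac{1}{825 + \frac{1}{317} \left(- \frac{765}{2}\right)} = \frac{1}{825 - \frac{765}{634}} = \frac{1}{\frac{522285}{634}} = \frac{634}{522285}$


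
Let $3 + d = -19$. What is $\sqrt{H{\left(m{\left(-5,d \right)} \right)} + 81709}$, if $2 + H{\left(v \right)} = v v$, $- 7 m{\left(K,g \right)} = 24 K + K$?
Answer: $\frac{2 \sqrt{1004817}}{7} \approx 286.4$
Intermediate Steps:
$d = -22$ ($d = -3 - 19 = -22$)
$m{\left(K,g \right)} = - \frac{25 K}{7}$ ($m{\left(K,g \right)} = - \frac{24 K + K}{7} = - \frac{25 K}{7}$)
$H{\left(v \right)} = -2 + v^{2}$ ($H{\left(v \right)} = -2 + v v = -2 + v^{2}$)
$\sqrt{H{\left(m{\left(-5,d \right)} \right)} + 81709} = \sqrt{\left(-2 + \left(\left(- \frac{25}{7}\right) \left(-5\right)\right)^{2}\right) + 81709} = \sqrt{\left(-2 + \left(\frac{125}{7}\right)^{2}\right) + 81709} = \sqrt{\left(-2 + \frac{15625}{49}\right) + 81709} = \sqrt{\frac{15527}{49} + 81709} = \sqrt{\frac{4019268}{49}} = \frac{2 \sqrt{1004817}}{7}$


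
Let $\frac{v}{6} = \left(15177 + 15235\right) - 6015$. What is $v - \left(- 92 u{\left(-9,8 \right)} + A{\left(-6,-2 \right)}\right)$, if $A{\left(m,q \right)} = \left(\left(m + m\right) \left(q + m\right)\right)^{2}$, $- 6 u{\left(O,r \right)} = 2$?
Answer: $\frac{411406}{3} \approx 1.3714 \cdot 10^{5}$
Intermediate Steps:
$u{\left(O,r \right)} = - \frac{1}{3}$ ($u{\left(O,r \right)} = \left(- \frac{1}{6}\right) 2 = - \frac{1}{3}$)
$v = 146382$ ($v = 6 \left(\left(15177 + 15235\right) - 6015\right) = 6 \left(30412 - 6015\right) = 6 \cdot 24397 = 146382$)
$A{\left(m,q \right)} = 4 m^{2} \left(m + q\right)^{2}$ ($A{\left(m,q \right)} = \left(2 m \left(m + q\right)\right)^{2} = 4 m^{2} \left(m + q\right)^{2}$)
$v - \left(- 92 u{\left(-9,8 \right)} + A{\left(-6,-2 \right)}\right) = 146382 - \left(\left(-92\right) \left(- \frac{1}{3}\right) + 4 \left(-6\right)^{2} \left(-6 - 2\right)^{2}\right) = 146382 - \left(\frac{92}{3} + 4 \cdot 36 \left(-8\right)^{2}\right) = 146382 - \left(\frac{92}{3} + 4 \cdot 36 \cdot 64\right) = 146382 - \left(\frac{92}{3} + 9216\right) = 146382 - \frac{27740}{3} = \frac{411406}{3}$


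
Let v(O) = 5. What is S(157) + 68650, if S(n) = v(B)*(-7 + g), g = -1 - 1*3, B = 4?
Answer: 68595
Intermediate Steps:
g = -4 (g = -1 - 3 = -4)
S(n) = -55 (S(n) = 5*(-7 - 4) = 5*(-11) = -55)
S(157) + 68650 = -55 + 68650 = 68595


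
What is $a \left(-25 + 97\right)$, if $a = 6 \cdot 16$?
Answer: $6912$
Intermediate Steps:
$a = 96$
$a \left(-25 + 97\right) = 96 \left(-25 + 97\right) = 96 \cdot 72 = 6912$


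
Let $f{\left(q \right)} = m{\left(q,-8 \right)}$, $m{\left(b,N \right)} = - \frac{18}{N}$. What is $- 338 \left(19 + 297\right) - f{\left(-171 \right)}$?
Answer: $- \frac{427241}{4} \approx -1.0681 \cdot 10^{5}$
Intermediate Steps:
$f{\left(q \right)} = \frac{9}{4}$ ($f{\left(q \right)} = - \frac{18}{-8} = \left(-18\right) \left(- \frac{1}{8}\right) = \frac{9}{4}$)
$- 338 \left(19 + 297\right) - f{\left(-171 \right)} = - 338 \left(19 + 297\right) - \frac{9}{4} = \left(-338\right) 316 - \frac{9}{4} = -106808 - \frac{9}{4} = - \frac{427241}{4}$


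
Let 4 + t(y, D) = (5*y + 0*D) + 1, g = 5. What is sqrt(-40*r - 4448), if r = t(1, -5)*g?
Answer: 4*I*sqrt(303) ≈ 69.628*I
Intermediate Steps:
t(y, D) = -3 + 5*y (t(y, D) = -4 + ((5*y + 0*D) + 1) = -4 + ((5*y + 0) + 1) = -4 + (5*y + 1) = -4 + (1 + 5*y) = -3 + 5*y)
r = 10 (r = (-3 + 5*1)*5 = (-3 + 5)*5 = 2*5 = 10)
sqrt(-40*r - 4448) = sqrt(-40*10 - 4448) = sqrt(-400 - 4448) = sqrt(-4848) = 4*I*sqrt(303)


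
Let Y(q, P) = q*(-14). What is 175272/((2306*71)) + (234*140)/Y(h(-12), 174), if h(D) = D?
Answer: 16050921/81863 ≈ 196.07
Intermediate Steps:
Y(q, P) = -14*q
175272/((2306*71)) + (234*140)/Y(h(-12), 174) = 175272/((2306*71)) + (234*140)/((-14*(-12))) = 175272/163726 + 32760/168 = 175272*(1/163726) + 32760*(1/168) = 87636/81863 + 195 = 16050921/81863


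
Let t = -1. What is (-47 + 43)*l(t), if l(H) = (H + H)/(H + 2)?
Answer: 8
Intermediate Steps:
l(H) = 2*H/(2 + H) (l(H) = (2*H)/(2 + H) = 2*H/(2 + H))
(-47 + 43)*l(t) = (-47 + 43)*(2*(-1)/(2 - 1)) = -8*(-1)/1 = -8*(-1) = -4*(-2) = 8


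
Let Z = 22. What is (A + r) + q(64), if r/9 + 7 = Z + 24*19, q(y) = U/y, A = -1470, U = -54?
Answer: 88581/32 ≈ 2768.2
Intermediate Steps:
q(y) = -54/y
r = 4239 (r = -63 + 9*(22 + 24*19) = -63 + 9*(22 + 456) = -63 + 9*478 = -63 + 4302 = 4239)
(A + r) + q(64) = (-1470 + 4239) - 54/64 = 2769 - 54*1/64 = 2769 - 27/32 = 88581/32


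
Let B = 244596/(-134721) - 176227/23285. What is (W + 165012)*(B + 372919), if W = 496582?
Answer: 257979636156063689224/1045659495 ≈ 2.4671e+11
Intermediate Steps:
B = -9812298509/1045659495 (B = 244596*(-1/134721) - 176227*1/23285 = -81532/44907 - 176227/23285 = -9812298509/1045659495 ≈ -9.3838)
(W + 165012)*(B + 372919) = (496582 + 165012)*(-9812298509/1045659495 + 372919) = 661594*(389936480917396/1045659495) = 257979636156063689224/1045659495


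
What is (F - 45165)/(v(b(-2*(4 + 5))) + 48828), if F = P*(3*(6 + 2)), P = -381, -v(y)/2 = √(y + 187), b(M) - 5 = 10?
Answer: -662949963/596043194 - 54309*√202/1192086388 ≈ -1.1129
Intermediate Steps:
b(M) = 15 (b(M) = 5 + 10 = 15)
v(y) = -2*√(187 + y) (v(y) = -2*√(y + 187) = -2*√(187 + y))
F = -9144 (F = -1143*(6 + 2) = -1143*8 = -381*24 = -9144)
(F - 45165)/(v(b(-2*(4 + 5))) + 48828) = (-9144 - 45165)/(-2*√(187 + 15) + 48828) = -54309/(-2*√202 + 48828) = -54309/(48828 - 2*√202)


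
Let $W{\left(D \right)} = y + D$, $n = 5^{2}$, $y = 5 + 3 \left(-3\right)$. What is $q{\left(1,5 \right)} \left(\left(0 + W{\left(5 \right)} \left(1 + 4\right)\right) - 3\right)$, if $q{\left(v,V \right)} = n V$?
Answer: $250$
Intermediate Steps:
$y = -4$ ($y = 5 - 9 = -4$)
$n = 25$
$W{\left(D \right)} = -4 + D$
$q{\left(v,V \right)} = 25 V$
$q{\left(1,5 \right)} \left(\left(0 + W{\left(5 \right)} \left(1 + 4\right)\right) - 3\right) = 25 \cdot 5 \left(\left(0 + \left(-4 + 5\right) \left(1 + 4\right)\right) - 3\right) = 125 \left(\left(0 + 1 \cdot 5\right) - 3\right) = 125 \left(\left(0 + 5\right) - 3\right) = 125 \left(5 - 3\right) = 125 \cdot 2 = 250$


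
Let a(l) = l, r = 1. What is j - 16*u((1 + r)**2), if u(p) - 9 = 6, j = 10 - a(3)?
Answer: -233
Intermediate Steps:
j = 7 (j = 10 - 1*3 = 10 - 3 = 7)
u(p) = 15 (u(p) = 9 + 6 = 15)
j - 16*u((1 + r)**2) = 7 - 16*15 = 7 - 240 = -233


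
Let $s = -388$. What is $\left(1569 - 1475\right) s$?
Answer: $-36472$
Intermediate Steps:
$\left(1569 - 1475\right) s = \left(1569 - 1475\right) \left(-388\right) = 94 \left(-388\right) = -36472$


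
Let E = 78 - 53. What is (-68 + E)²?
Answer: 1849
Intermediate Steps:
E = 25
(-68 + E)² = (-68 + 25)² = (-43)² = 1849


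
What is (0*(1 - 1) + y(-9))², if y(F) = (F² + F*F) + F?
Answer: 23409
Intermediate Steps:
y(F) = F + 2*F² (y(F) = (F² + F²) + F = 2*F² + F = F + 2*F²)
(0*(1 - 1) + y(-9))² = (0*(1 - 1) - 9*(1 + 2*(-9)))² = (0*0 - 9*(1 - 18))² = (0 - 9*(-17))² = (0 + 153)² = 153² = 23409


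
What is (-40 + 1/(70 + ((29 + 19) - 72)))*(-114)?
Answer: 104823/23 ≈ 4557.5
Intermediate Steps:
(-40 + 1/(70 + ((29 + 19) - 72)))*(-114) = (-40 + 1/(70 + (48 - 72)))*(-114) = (-40 + 1/(70 - 24))*(-114) = (-40 + 1/46)*(-114) = -1839/46*(-114) = 104823/23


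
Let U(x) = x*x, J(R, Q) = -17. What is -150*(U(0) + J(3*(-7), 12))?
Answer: 2550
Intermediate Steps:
U(x) = x²
-150*(U(0) + J(3*(-7), 12)) = -150*(0² - 17) = -150*(0 - 17) = -150*(-17) = 2550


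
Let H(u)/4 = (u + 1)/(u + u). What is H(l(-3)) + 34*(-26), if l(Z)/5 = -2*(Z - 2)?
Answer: -22049/25 ≈ -881.96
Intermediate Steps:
l(Z) = 20 - 10*Z (l(Z) = 5*(-2*(Z - 2)) = 5*(-2*(-2 + Z)) = 5*(4 - 2*Z) = 20 - 10*Z)
H(u) = 2*(1 + u)/u (H(u) = 4*((u + 1)/(u + u)) = 4*((1 + u)/((2*u))) = 4*((1 + u)*(1/(2*u))) = 4*((1 + u)/(2*u)) = 2*(1 + u)/u)
H(l(-3)) + 34*(-26) = (2 + 2/(20 - 10*(-3))) + 34*(-26) = (2 + 2/(20 + 30)) - 884 = (2 + 2/50) - 884 = (2 + 2*(1/50)) - 884 = (2 + 1/25) - 884 = 51/25 - 884 = -22049/25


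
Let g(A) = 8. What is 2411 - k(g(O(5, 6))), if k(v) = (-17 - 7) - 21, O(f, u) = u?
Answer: 2456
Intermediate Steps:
k(v) = -45 (k(v) = -24 - 21 = -45)
2411 - k(g(O(5, 6))) = 2411 - 1*(-45) = 2411 + 45 = 2456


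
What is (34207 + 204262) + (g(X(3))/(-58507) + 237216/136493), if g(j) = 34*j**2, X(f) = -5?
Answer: 272054076773783/1140827993 ≈ 2.3847e+5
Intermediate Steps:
(34207 + 204262) + (g(X(3))/(-58507) + 237216/136493) = (34207 + 204262) + ((34*(-5)**2)/(-58507) + 237216/136493) = 238469 + ((34*25)*(-1/58507) + 237216*(1/136493)) = 238469 + (850*(-1/58507) + 33888/19499) = 238469 + (-850/58507 + 33888/19499) = 238469 + 1966111066/1140827993 = 272054076773783/1140827993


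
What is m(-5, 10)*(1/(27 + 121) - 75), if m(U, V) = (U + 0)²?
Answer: -277475/148 ≈ -1874.8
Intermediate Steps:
m(U, V) = U²
m(-5, 10)*(1/(27 + 121) - 75) = (-5)²*(1/(27 + 121) - 75) = 25*(1/148 - 75) = 25*(-11099/148) = -277475/148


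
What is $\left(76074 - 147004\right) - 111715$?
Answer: $-182645$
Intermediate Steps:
$\left(76074 - 147004\right) - 111715 = -70930 - 111715 = -182645$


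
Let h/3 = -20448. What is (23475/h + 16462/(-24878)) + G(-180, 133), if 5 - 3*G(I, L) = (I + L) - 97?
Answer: 12367206713/254352672 ≈ 48.622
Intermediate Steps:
h = -61344 (h = 3*(-20448) = -61344)
G(I, L) = 34 - I/3 - L/3 (G(I, L) = 5/3 - ((I + L) - 97)/3 = 5/3 - (-97 + I + L)/3 = 5/3 + (97/3 - I/3 - L/3) = 34 - I/3 - L/3)
(23475/h + 16462/(-24878)) + G(-180, 133) = (23475/(-61344) + 16462/(-24878)) + (34 - ⅓*(-180) - ⅓*133) = (23475*(-1/61344) + 16462*(-1/24878)) + (34 + 60 - 133/3) = (-7825/20448 - 8231/12439) + 149/3 = -265642663/254352672 + 149/3 = 12367206713/254352672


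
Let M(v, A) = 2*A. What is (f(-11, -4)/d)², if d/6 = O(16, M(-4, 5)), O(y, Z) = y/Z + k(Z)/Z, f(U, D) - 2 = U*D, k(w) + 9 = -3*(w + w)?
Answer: 52900/25281 ≈ 2.0925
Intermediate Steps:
k(w) = -9 - 6*w (k(w) = -9 - 3*(w + w) = -9 - 6*w)
f(U, D) = 2 + D*U (f(U, D) = 2 + U*D = 2 + D*U)
O(y, Z) = y/Z + (-9 - 6*Z)/Z
d = -159/5 (d = 6*((-9 + 16 - 12*5)/((2*5))) = 6*((-9 + 16 - 6*10)/10) = 6*((-9 + 16 - 60)/10) = 6*((⅒)*(-53)) = 6*(-53/10) = -159/5 ≈ -31.800)
(f(-11, -4)/d)² = ((2 - 4*(-11))/(-159/5))² = ((2 + 44)*(-5/159))² = (46*(-5/159))² = (-230/159)² = 52900/25281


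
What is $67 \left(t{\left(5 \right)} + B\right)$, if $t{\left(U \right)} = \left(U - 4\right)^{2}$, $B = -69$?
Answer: $-4556$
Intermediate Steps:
$t{\left(U \right)} = \left(-4 + U\right)^{2}$
$67 \left(t{\left(5 \right)} + B\right) = 67 \left(\left(-4 + 5\right)^{2} - 69\right) = 67 \left(1^{2} - 69\right) = 67 \left(1 - 69\right) = 67 \left(-68\right) = -4556$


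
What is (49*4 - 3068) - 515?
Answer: -3387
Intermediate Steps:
(49*4 - 3068) - 515 = (196 - 3068) - 515 = -2872 - 515 = -3387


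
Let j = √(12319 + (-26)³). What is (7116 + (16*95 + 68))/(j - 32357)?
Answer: -140817664/523490353 - 4352*I*√5257/523490353 ≈ -0.269 - 0.00060277*I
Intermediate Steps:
j = I*√5257 (j = √(12319 - 17576) = √(-5257) = I*√5257 ≈ 72.505*I)
(7116 + (16*95 + 68))/(j - 32357) = (7116 + (16*95 + 68))/(I*√5257 - 32357) = (7116 + (1520 + 68))/(-32357 + I*√5257) = (7116 + 1588)/(-32357 + I*√5257) = 8704/(-32357 + I*√5257)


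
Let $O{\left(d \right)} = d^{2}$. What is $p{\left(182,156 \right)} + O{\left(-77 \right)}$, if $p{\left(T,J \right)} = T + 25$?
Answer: $6136$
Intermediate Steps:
$p{\left(T,J \right)} = 25 + T$
$p{\left(182,156 \right)} + O{\left(-77 \right)} = \left(25 + 182\right) + \left(-77\right)^{2} = 207 + 5929 = 6136$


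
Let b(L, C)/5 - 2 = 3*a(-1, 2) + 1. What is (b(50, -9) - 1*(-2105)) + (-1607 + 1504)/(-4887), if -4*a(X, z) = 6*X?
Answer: 20941001/9774 ≈ 2142.5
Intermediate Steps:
a(X, z) = -3*X/2
b(L, C) = 75/2 (b(L, C) = 10 + 5*(3*(-3/2*(-1)) + 1) = 10 + 5*(3*(3/2) + 1) = 10 + 5*(9/2 + 1) = 10 + 5*(11/2) = 10 + 55/2 = 75/2)
(b(50, -9) - 1*(-2105)) + (-1607 + 1504)/(-4887) = (75/2 - 1*(-2105)) + (-1607 + 1504)/(-4887) = (75/2 + 2105) - 103*(-1/4887) = 4285/2 + 103/4887 = 20941001/9774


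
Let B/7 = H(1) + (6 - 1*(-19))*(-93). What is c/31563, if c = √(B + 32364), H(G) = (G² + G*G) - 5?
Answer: 2*√4017/31563 ≈ 0.0040161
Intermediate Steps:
H(G) = -5 + 2*G² (H(G) = (G² + G²) - 5 = 2*G² - 5 = -5 + 2*G²)
B = -16296 (B = 7*((-5 + 2*1²) + (6 - 1*(-19))*(-93)) = 7*((-5 + 2*1) + (6 + 19)*(-93)) = 7*((-5 + 2) + 25*(-93)) = 7*(-3 - 2325) = 7*(-2328) = -16296)
c = 2*√4017 (c = √(-16296 + 32364) = √16068 = 2*√4017 ≈ 126.76)
c/31563 = (2*√4017)/31563 = (2*√4017)*(1/31563) = 2*√4017/31563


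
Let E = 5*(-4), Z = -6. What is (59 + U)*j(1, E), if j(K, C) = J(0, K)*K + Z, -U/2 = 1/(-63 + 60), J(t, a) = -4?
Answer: -1790/3 ≈ -596.67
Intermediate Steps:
U = ⅔ (U = -2/(-63 + 60) = -2/(-3) = -2*(-⅓) = ⅔ ≈ 0.66667)
E = -20
j(K, C) = -6 - 4*K (j(K, C) = -4*K - 6 = -6 - 4*K)
(59 + U)*j(1, E) = (59 + ⅔)*(-6 - 4*1) = 179*(-6 - 4)/3 = (179/3)*(-10) = -1790/3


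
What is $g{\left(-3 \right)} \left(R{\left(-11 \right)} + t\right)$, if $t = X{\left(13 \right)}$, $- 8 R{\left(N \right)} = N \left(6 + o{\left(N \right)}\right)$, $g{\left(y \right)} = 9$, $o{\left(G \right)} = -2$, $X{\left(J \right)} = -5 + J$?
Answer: $\frac{243}{2} \approx 121.5$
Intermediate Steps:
$R{\left(N \right)} = - \frac{N}{2}$ ($R{\left(N \right)} = - \frac{N \left(6 - 2\right)}{8} = - \frac{N 4}{8} = - \frac{4 N}{8} = - \frac{N}{2}$)
$t = 8$ ($t = -5 + 13 = 8$)
$g{\left(-3 \right)} \left(R{\left(-11 \right)} + t\right) = 9 \left(\left(- \frac{1}{2}\right) \left(-11\right) + 8\right) = 9 \left(\frac{11}{2} + 8\right) = 9 \cdot \frac{27}{2} = \frac{243}{2}$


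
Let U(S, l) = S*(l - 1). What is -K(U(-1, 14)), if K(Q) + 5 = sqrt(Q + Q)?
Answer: 5 - I*sqrt(26) ≈ 5.0 - 5.099*I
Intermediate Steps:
U(S, l) = S*(-1 + l)
K(Q) = -5 + sqrt(2)*sqrt(Q) (K(Q) = -5 + sqrt(Q + Q) = -5 + sqrt(2*Q) = -5 + sqrt(2)*sqrt(Q))
-K(U(-1, 14)) = -(-5 + sqrt(2)*sqrt(-(-1 + 14))) = -(-5 + sqrt(2)*sqrt(-1*13)) = -(-5 + sqrt(2)*sqrt(-13)) = -(-5 + sqrt(2)*(I*sqrt(13))) = -(-5 + I*sqrt(26)) = 5 - I*sqrt(26)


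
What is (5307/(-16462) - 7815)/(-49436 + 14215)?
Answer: 128655837/579808102 ≈ 0.22189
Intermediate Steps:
(5307/(-16462) - 7815)/(-49436 + 14215) = (5307*(-1/16462) - 7815)/(-35221) = (-5307/16462 - 7815)*(-1/35221) = -128655837/16462*(-1/35221) = 128655837/579808102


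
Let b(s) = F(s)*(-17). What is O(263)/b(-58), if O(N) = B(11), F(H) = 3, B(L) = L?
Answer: -11/51 ≈ -0.21569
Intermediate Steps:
O(N) = 11
b(s) = -51 (b(s) = 3*(-17) = -51)
O(263)/b(-58) = 11/(-51) = 11*(-1/51) = -11/51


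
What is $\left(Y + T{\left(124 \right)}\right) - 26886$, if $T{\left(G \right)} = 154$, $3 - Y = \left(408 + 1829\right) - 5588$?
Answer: $-23378$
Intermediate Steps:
$Y = 3354$ ($Y = 3 - \left(\left(408 + 1829\right) - 5588\right) = 3 - \left(2237 - 5588\right) = 3 - -3351 = 3 + 3351 = 3354$)
$\left(Y + T{\left(124 \right)}\right) - 26886 = \left(3354 + 154\right) - 26886 = 3508 - 26886 = -23378$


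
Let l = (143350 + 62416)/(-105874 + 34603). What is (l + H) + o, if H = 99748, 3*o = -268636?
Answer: 726948490/71271 ≈ 10200.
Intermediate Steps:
o = -268636/3 (o = (⅓)*(-268636) = -268636/3 ≈ -89545.)
l = -205766/71271 (l = 205766/(-71271) = 205766*(-1/71271) = -205766/71271 ≈ -2.8871)
(l + H) + o = (-205766/71271 + 99748) - 268636/3 = 7108933942/71271 - 268636/3 = 726948490/71271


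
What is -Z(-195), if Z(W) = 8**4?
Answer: -4096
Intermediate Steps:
Z(W) = 4096
-Z(-195) = -1*4096 = -4096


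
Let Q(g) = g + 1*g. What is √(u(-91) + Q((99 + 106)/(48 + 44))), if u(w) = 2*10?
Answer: 15*√230/46 ≈ 4.9454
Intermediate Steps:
Q(g) = 2*g (Q(g) = g + g = 2*g)
u(w) = 20
√(u(-91) + Q((99 + 106)/(48 + 44))) = √(20 + 2*((99 + 106)/(48 + 44))) = √(20 + 2*(205/92)) = √(20 + 205/46) = √(1125/46) = 15*√230/46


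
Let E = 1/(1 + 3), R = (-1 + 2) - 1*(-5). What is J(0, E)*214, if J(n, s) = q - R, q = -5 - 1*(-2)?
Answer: -1926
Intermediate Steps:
q = -3 (q = -5 + 2 = -3)
R = 6 (R = 1 + 5 = 6)
E = ¼ (E = 1/4 = ¼ ≈ 0.25000)
J(n, s) = -9 (J(n, s) = -3 - 1*6 = -3 - 6 = -9)
J(0, E)*214 = -9*214 = -1926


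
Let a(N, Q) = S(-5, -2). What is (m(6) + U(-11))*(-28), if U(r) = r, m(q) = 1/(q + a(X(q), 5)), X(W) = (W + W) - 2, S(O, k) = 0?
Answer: 910/3 ≈ 303.33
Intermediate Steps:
X(W) = -2 + 2*W (X(W) = 2*W - 2 = -2 + 2*W)
a(N, Q) = 0
m(q) = 1/q (m(q) = 1/(q + 0) = 1/q)
(m(6) + U(-11))*(-28) = (1/6 - 11)*(-28) = -65/6*(-28) = 910/3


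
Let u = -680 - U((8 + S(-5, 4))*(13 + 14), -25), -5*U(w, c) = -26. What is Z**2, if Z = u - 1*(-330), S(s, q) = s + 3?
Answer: 3154176/25 ≈ 1.2617e+5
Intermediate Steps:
S(s, q) = 3 + s
U(w, c) = 26/5 (U(w, c) = -1/5*(-26) = 26/5)
u = -3426/5 (u = -680 - 1*26/5 = -680 - 26/5 = -3426/5 ≈ -685.20)
Z = -1776/5 (Z = -3426/5 - 1*(-330) = -3426/5 + 330 = -1776/5 ≈ -355.20)
Z**2 = (-1776/5)**2 = 3154176/25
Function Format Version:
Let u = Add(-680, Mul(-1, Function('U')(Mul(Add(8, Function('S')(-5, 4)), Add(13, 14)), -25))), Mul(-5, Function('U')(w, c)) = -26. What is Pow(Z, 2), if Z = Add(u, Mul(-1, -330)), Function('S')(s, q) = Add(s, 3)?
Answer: Rational(3154176, 25) ≈ 1.2617e+5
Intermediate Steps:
Function('S')(s, q) = Add(3, s)
Function('U')(w, c) = Rational(26, 5) (Function('U')(w, c) = Mul(Rational(-1, 5), -26) = Rational(26, 5))
u = Rational(-3426, 5) (u = Add(-680, Mul(-1, Rational(26, 5))) = Add(-680, Rational(-26, 5)) = Rational(-3426, 5) ≈ -685.20)
Z = Rational(-1776, 5) (Z = Add(Rational(-3426, 5), Mul(-1, -330)) = Add(Rational(-3426, 5), 330) = Rational(-1776, 5) ≈ -355.20)
Pow(Z, 2) = Pow(Rational(-1776, 5), 2) = Rational(3154176, 25)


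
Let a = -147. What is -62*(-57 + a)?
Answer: 12648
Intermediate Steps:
-62*(-57 + a) = -62*(-57 - 147) = -62*(-204) = 12648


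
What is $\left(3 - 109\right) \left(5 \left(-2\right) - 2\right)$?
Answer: $1272$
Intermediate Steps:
$\left(3 - 109\right) \left(5 \left(-2\right) - 2\right) = - 106 \left(-10 - 2\right) = \left(-106\right) \left(-12\right) = 1272$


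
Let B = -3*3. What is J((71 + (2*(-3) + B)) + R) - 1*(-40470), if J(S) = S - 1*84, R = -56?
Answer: 40386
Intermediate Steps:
B = -9
J(S) = -84 + S (J(S) = S - 84 = -84 + S)
J((71 + (2*(-3) + B)) + R) - 1*(-40470) = (-84 + ((71 + (2*(-3) - 9)) - 56)) - 1*(-40470) = (-84 + ((71 + (-6 - 9)) - 56)) + 40470 = (-84 + ((71 - 15) - 56)) + 40470 = (-84 + (56 - 56)) + 40470 = (-84 + 0) + 40470 = -84 + 40470 = 40386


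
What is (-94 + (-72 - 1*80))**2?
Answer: 60516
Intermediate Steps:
(-94 + (-72 - 1*80))**2 = (-94 + (-72 - 80))**2 = (-94 - 152)**2 = (-246)**2 = 60516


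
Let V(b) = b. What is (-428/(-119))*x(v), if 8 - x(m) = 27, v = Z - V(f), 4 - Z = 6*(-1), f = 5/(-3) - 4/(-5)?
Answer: -8132/119 ≈ -68.336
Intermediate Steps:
f = -13/15 (f = 5*(-1/3) - 4*(-1/5) = -5/3 + 4/5 = -13/15 ≈ -0.86667)
Z = 10 (Z = 4 - 6*(-1) = 4 - 1*(-6) = 4 + 6 = 10)
v = 163/15 (v = 10 - 1*(-13/15) = 10 + 13/15 = 163/15 ≈ 10.867)
x(m) = -19 (x(m) = 8 - 1*27 = 8 - 27 = -19)
(-428/(-119))*x(v) = -428/(-119)*(-19) = -428*(-1/119)*(-19) = (428/119)*(-19) = -8132/119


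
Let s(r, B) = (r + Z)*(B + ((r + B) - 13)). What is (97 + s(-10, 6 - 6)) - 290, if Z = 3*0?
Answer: 37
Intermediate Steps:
Z = 0
s(r, B) = r*(-13 + r + 2*B) (s(r, B) = (r + 0)*(B + ((r + B) - 13)) = r*(B + ((B + r) - 13)) = r*(B + (-13 + B + r)) = r*(-13 + r + 2*B))
(97 + s(-10, 6 - 6)) - 290 = (97 - 10*(-13 - 10 + 2*(6 - 6))) - 290 = (97 - 10*(-13 - 10 + 2*0)) - 290 = (97 - 10*(-13 - 10 + 0)) - 290 = (97 - 10*(-23)) - 290 = (97 + 230) - 290 = 327 - 290 = 37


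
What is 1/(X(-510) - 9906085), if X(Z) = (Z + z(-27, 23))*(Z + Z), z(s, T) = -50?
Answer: -1/9334885 ≈ -1.0713e-7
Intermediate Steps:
X(Z) = 2*Z*(-50 + Z) (X(Z) = (Z - 50)*(Z + Z) = (-50 + Z)*(2*Z) = 2*Z*(-50 + Z))
1/(X(-510) - 9906085) = 1/(2*(-510)*(-50 - 510) - 9906085) = 1/(2*(-510)*(-560) - 9906085) = 1/(571200 - 9906085) = 1/(-9334885) = -1/9334885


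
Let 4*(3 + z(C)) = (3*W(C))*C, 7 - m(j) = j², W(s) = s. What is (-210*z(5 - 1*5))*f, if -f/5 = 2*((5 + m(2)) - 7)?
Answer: -6300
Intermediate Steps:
m(j) = 7 - j²
z(C) = -3 + 3*C²/4 (z(C) = -3 + ((3*C)*C)/4 = -3 + (3*C²)/4 = -3 + 3*C²/4)
f = -10 (f = -10*((5 + (7 - 1*2²)) - 7) = -10*((5 + (7 - 1*4)) - 7) = -10*((5 + (7 - 4)) - 7) = -10*((5 + 3) - 7) = -10*(8 - 7) = -10 ≈ -10.000)
(-210*z(5 - 1*5))*f = -210*(-3 + 3*(5 - 1*5)²/4)*(-10) = -210*(-3 + 3*(5 - 5)²/4)*(-10) = -210*(-3 + (¾)*0²)*(-10) = -210*(-3 + (¾)*0)*(-10) = -210*(-3 + 0)*(-10) = -210*(-3)*(-10) = 630*(-10) = -6300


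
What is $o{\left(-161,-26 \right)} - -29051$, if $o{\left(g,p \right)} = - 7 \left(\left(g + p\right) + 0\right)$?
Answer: $30360$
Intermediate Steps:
$o{\left(g,p \right)} = - 7 g - 7 p$ ($o{\left(g,p \right)} = - 7 \left(g + p\right) = - 7 g - 7 p$)
$o{\left(-161,-26 \right)} - -29051 = \left(\left(-7\right) \left(-161\right) - -182\right) - -29051 = \left(1127 + 182\right) + 29051 = 1309 + 29051 = 30360$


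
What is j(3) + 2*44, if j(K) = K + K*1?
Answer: 94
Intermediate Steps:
j(K) = 2*K (j(K) = K + K = 2*K)
j(3) + 2*44 = 2*3 + 2*44 = 6 + 88 = 94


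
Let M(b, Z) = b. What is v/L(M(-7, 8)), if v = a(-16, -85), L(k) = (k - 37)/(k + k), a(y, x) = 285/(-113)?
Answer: -1995/2486 ≈ -0.80249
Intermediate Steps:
a(y, x) = -285/113 (a(y, x) = 285*(-1/113) = -285/113)
L(k) = (-37 + k)/(2*k) (L(k) = (-37 + k)/((2*k)) = (-37 + k)*(1/(2*k)) = (-37 + k)/(2*k))
v = -285/113 ≈ -2.5221
v/L(M(-7, 8)) = -285*(-14/(-37 - 7))/113 = -285/(113*((½)*(-⅐)*(-44))) = -285/(113*22/7) = -285/113*7/22 = -1995/2486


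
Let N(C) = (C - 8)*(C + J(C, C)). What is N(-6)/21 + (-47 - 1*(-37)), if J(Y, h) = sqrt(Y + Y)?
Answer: -6 - 4*I*sqrt(3)/3 ≈ -6.0 - 2.3094*I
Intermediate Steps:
J(Y, h) = sqrt(2)*sqrt(Y) (J(Y, h) = sqrt(2*Y) = sqrt(2)*sqrt(Y))
N(C) = (-8 + C)*(C + sqrt(2)*sqrt(C)) (N(C) = (C - 8)*(C + sqrt(2)*sqrt(C)) = (-8 + C)*(C + sqrt(2)*sqrt(C)))
N(-6)/21 + (-47 - 1*(-37)) = ((-6)**2 - 8*(-6) + sqrt(2)*(-6)**(3/2) - 8*sqrt(2)*sqrt(-6))/21 + (-47 - 1*(-37)) = (36 + 48 + sqrt(2)*(-6*I*sqrt(6)) - 8*sqrt(2)*I*sqrt(6))*(1/21) + (-47 + 37) = (36 + 48 - 12*I*sqrt(3) - 16*I*sqrt(3))*(1/21) - 10 = (84 - 28*I*sqrt(3))*(1/21) - 10 = (4 - 4*I*sqrt(3)/3) - 10 = -6 - 4*I*sqrt(3)/3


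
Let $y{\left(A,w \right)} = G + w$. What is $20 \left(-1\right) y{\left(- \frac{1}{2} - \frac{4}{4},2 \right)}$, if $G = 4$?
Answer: $-120$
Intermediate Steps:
$y{\left(A,w \right)} = 4 + w$
$20 \left(-1\right) y{\left(- \frac{1}{2} - \frac{4}{4},2 \right)} = 20 \left(-1\right) \left(4 + 2\right) = \left(-20\right) 6 = -120$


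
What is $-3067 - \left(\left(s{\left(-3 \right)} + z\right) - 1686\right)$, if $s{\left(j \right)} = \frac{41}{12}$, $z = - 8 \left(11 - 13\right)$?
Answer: $- \frac{16805}{12} \approx -1400.4$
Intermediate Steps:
$z = 16$ ($z = \left(-8\right) \left(-2\right) = 16$)
$s{\left(j \right)} = \frac{41}{12}$ ($s{\left(j \right)} = 41 \cdot \frac{1}{12} = \frac{41}{12}$)
$-3067 - \left(\left(s{\left(-3 \right)} + z\right) - 1686\right) = -3067 - \left(\left(\frac{41}{12} + 16\right) - 1686\right) = -3067 - \left(\frac{233}{12} - 1686\right) = -3067 - - \frac{19999}{12} = -3067 + \frac{19999}{12} = - \frac{16805}{12}$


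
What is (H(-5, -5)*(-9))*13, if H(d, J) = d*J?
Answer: -2925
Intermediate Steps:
H(d, J) = J*d
(H(-5, -5)*(-9))*13 = (-5*(-5)*(-9))*13 = (25*(-9))*13 = -225*13 = -2925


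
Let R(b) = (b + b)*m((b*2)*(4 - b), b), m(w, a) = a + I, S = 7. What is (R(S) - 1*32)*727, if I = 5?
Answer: 98872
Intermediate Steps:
m(w, a) = 5 + a (m(w, a) = a + 5 = 5 + a)
R(b) = 2*b*(5 + b) (R(b) = (b + b)*(5 + b) = (2*b)*(5 + b) = 2*b*(5 + b))
(R(S) - 1*32)*727 = (2*7*(5 + 7) - 1*32)*727 = (2*7*12 - 32)*727 = (168 - 32)*727 = 136*727 = 98872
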